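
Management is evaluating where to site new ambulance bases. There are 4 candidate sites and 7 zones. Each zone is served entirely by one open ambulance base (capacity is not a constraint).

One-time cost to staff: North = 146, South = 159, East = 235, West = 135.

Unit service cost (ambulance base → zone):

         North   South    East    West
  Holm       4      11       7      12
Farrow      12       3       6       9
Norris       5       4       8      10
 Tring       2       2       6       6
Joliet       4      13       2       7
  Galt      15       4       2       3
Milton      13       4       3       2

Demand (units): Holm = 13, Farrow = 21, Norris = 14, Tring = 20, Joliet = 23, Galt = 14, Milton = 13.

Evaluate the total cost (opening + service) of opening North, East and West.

Each zone is assigned to its cheapest site among the open ones.
{North, East, West}: Holm→North 4·13=52, Farrow→East 6·21=126, Norris→North 5·14=70, Tring→North 2·20=40, Joliet→East 2·23=46, Galt→East 2·14=28, Milton→West 2·13=26. Service 388; fixed 516; total 904.

Total cost: 904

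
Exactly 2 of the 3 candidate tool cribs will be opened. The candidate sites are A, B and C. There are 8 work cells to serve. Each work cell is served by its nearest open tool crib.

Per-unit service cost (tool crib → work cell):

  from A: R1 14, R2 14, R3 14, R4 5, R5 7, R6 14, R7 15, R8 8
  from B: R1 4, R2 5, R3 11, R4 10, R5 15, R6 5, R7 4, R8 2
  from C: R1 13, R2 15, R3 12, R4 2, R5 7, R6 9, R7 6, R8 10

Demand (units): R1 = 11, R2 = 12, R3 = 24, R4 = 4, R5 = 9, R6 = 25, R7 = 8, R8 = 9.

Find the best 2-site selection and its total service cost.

Choose B and C; total service cost 614.

With exactly 2 open, each work cell uses its cheapest among the chosen.
{B, C}: R1→B 4·11=44, R2→B 5·12=60, R3→B 11·24=264, R4→C 2·4=8, R5→C 7·9=63, R6→B 5·25=125, R7→B 4·8=32, R8→B 2·9=18. Service cost 614.
{A, B}: service cost 626
{A, C}: service cost 1015
Among all 3 size-2 choices, {B, C} is lowest.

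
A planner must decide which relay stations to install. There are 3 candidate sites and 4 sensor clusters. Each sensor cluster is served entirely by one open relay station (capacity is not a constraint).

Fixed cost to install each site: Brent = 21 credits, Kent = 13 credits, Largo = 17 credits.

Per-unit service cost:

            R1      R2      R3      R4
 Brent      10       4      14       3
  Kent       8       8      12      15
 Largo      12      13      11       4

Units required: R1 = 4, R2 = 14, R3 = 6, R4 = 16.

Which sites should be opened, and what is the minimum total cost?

Open Brent and Kent; minimum total cost 242.

For any fixed open set, each sensor cluster goes to its cheapest open site; total = fixed + service.
{Brent, Kent}: R1→Kent 8·4=32, R2→Brent 4·14=56, R3→Kent 12·6=72, R4→Brent 3·16=48. Service 208; fixed 34; total 242.
{Brent, Largo}: service 210 + fixed 38 = 248
{Brent}: R1→Brent 10·4=40, R2→Brent 4·14=56, R3→Brent 14·6=84, R4→Brent 3·16=48. Service 228; fixed 21; total 249.
{Brent, Kent, Largo}: service 202 + fixed 51 = 253
No other subset beats 242.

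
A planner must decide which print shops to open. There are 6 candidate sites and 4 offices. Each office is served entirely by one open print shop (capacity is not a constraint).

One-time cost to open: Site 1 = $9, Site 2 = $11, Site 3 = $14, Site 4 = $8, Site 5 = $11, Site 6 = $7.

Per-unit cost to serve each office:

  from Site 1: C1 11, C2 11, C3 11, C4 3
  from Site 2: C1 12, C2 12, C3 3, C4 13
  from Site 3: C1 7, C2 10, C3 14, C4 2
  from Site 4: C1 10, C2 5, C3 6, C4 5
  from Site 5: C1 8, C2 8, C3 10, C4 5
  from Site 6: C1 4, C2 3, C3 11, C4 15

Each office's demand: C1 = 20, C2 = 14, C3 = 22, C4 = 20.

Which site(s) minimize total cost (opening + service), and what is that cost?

For any fixed open set, each office goes to its cheapest open site; total = fixed + service.
{Site 2, Site 3, Site 6}: C1→Site 6 4·20=80, C2→Site 6 3·14=42, C3→Site 2 3·22=66, C4→Site 3 2·20=40. Service 228; fixed 32; total 260.
{Site 2, Site 3, Site 4, Site 6}: service 228 + fixed 40 = 268
{Site 1, Site 2, Site 3, Site 6}: C1→Site 6 4·20=80, C2→Site 6 3·14=42, C3→Site 2 3·22=66, C4→Site 3 2·20=40. Service 228; fixed 41; total 269.
{Site 1, Site 2, Site 3, Site 4, Site 5, Site 6}: C1→Site 6 4·20=80, C2→Site 6 3·14=42, C3→Site 2 3·22=66, C4→Site 3 2·20=40. Service 228; fixed 60; total 288.
No other subset beats 260.

Open Site 2, Site 3 and Site 6; minimum total cost 260.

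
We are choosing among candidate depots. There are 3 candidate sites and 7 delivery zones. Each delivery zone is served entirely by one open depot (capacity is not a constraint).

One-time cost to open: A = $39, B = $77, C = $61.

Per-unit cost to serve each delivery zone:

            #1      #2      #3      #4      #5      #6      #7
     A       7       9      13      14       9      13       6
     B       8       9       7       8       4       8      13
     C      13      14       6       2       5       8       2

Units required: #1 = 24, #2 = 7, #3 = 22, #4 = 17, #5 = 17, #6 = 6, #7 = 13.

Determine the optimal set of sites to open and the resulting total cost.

For any fixed open set, each delivery zone goes to its cheapest open site; total = fixed + service.
{A, C}: #1→A 7·24=168, #2→A 9·7=63, #3→C 6·22=132, #4→C 2·17=34, #5→C 5·17=85, #6→C 8·6=48, #7→C 2·13=26. Service 556; fixed 100; total 656.
{B, C}: #1→B 8·24=192, #2→B 9·7=63, #3→C 6·22=132, #4→C 2·17=34, #5→B 4·17=68, #6→B 8·6=48, #7→C 2·13=26. Service 563; fixed 138; total 701.
{A, B, C}: service 539 + fixed 177 = 716
{A}: service 1064 + fixed 39 = 1103
No other subset beats 656.

Open A and C; minimum total cost 656.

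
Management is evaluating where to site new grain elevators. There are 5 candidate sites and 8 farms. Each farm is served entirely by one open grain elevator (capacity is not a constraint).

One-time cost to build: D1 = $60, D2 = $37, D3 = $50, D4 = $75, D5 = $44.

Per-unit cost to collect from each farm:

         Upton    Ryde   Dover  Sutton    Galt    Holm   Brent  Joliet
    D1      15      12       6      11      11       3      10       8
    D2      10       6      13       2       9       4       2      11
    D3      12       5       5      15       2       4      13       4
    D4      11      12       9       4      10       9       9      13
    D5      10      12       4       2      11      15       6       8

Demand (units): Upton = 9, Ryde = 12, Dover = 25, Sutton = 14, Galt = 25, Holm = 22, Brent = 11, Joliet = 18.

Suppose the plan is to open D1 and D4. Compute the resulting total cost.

Each farm is assigned to its cheapest site among the open ones.
{D1, D4}: Upton→D4 11·9=99, Ryde→D1 12·12=144, Dover→D1 6·25=150, Sutton→D4 4·14=56, Galt→D4 10·25=250, Holm→D1 3·22=66, Brent→D4 9·11=99, Joliet→D1 8·18=144. Service 1008; fixed 135; total 1143.

Total cost: 1143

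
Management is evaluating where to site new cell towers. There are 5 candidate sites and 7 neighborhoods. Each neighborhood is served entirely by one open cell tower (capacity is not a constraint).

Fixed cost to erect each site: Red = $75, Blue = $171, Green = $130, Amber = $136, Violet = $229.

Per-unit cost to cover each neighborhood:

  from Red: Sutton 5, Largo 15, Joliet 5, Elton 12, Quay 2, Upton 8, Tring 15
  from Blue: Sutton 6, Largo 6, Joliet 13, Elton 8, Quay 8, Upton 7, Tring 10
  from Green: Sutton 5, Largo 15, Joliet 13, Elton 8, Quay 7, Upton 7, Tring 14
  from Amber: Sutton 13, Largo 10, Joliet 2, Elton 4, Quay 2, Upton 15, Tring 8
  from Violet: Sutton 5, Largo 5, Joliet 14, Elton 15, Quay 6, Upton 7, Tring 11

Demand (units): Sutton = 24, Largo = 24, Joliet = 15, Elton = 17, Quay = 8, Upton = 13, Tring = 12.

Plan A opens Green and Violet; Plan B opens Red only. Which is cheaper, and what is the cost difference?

Plan A: {Green, Violet}: Sutton→Green 5·24=120, Largo→Violet 5·24=120, Joliet→Green 13·15=195, Elton→Green 8·17=136, Quay→Violet 6·8=48, Upton→Green 7·13=91, Tring→Violet 11·12=132. Service 842; fixed 359; total 1201.
Plan B: {Red}: Sutton→Red 5·24=120, Largo→Red 15·24=360, Joliet→Red 5·15=75, Elton→Red 12·17=204, Quay→Red 2·8=16, Upton→Red 8·13=104, Tring→Red 15·12=180. Service 1059; fixed 75; total 1134.
Difference: |1201 − 1134| = 67.

Plan B is cheaper by 67.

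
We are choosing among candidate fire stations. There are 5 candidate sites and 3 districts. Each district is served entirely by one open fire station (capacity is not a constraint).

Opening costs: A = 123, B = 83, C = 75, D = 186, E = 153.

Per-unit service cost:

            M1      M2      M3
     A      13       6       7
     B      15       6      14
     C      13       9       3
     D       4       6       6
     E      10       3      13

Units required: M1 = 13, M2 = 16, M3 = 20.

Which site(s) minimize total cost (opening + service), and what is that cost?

For any fixed open set, each district goes to its cheapest open site; total = fixed + service.
{C}: M1→C 13·13=169, M2→C 9·16=144, M3→C 3·20=60. Service 373; fixed 75; total 448.
{D}: service 268 + fixed 186 = 454
{C, E}: M1→E 10·13=130, M2→E 3·16=48, M3→C 3·20=60. Service 238; fixed 228; total 466.
{A, B, C, D, E}: M1→D 4·13=52, M2→E 3·16=48, M3→C 3·20=60. Service 160; fixed 620; total 780.
No other subset beats 448.

Open C only; minimum total cost 448.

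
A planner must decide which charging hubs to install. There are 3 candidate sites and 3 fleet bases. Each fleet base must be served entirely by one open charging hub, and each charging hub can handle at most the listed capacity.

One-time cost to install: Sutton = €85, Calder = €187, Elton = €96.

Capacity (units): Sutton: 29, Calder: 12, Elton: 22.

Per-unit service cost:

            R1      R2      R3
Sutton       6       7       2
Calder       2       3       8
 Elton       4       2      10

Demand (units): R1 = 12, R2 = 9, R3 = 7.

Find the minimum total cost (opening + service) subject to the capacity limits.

Open {Sutton}: R1→Sutton 6·12=72, R2→Sutton 7·9=63, R3→Sutton 2·7=14.
Loads: Sutton carries 28/29. Service 149; fixed 85; total 234.
Next best feasible plan costs 261.

Minimum total cost: 234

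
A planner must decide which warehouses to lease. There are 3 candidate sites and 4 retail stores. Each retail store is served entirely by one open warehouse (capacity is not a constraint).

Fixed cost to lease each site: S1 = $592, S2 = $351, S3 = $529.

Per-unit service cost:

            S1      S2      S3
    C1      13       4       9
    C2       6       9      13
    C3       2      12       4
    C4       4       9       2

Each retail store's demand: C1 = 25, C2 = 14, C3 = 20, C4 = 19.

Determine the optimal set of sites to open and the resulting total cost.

Open S2 only; minimum total cost 988.

For any fixed open set, each retail store goes to its cheapest open site; total = fixed + service.
{S2}: C1→S2 4·25=100, C2→S2 9·14=126, C3→S2 12·20=240, C4→S2 9·19=171. Service 637; fixed 351; total 988.
{S3}: service 525 + fixed 529 = 1054
{S1}: C1→S1 13·25=325, C2→S1 6·14=84, C3→S1 2·20=40, C4→S1 4·19=76. Service 525; fixed 592; total 1117.
{S1, S2, S3}: service 262 + fixed 1472 = 1734
No other subset beats 988.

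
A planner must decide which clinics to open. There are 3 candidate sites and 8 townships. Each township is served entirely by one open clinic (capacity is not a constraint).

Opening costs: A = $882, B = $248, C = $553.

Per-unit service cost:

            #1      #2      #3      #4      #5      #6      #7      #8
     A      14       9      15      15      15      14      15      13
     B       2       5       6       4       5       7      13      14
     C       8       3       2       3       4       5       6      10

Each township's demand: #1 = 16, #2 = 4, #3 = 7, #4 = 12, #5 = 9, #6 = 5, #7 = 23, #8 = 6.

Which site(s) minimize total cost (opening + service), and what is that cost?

Open B only; minimum total cost 853.

For any fixed open set, each township goes to its cheapest open site; total = fixed + service.
{B}: #1→B 2·16=32, #2→B 5·4=20, #3→B 6·7=42, #4→B 4·12=48, #5→B 5·9=45, #6→B 7·5=35, #7→B 13·23=299, #8→B 14·6=84. Service 605; fixed 248; total 853.
{C}: #1→C 8·16=128, #2→C 3·4=12, #3→C 2·7=14, #4→C 3·12=36, #5→C 4·9=36, #6→C 5·5=25, #7→C 6·23=138, #8→C 10·6=60. Service 449; fixed 553; total 1002.
{B, C}: #1→B 2·16=32, #2→C 3·4=12, #3→C 2·7=14, #4→C 3·12=36, #5→C 4·9=36, #6→C 5·5=25, #7→C 6·23=138, #8→C 10·6=60. Service 353; fixed 801; total 1154.
{A, B, C}: service 353 + fixed 1683 = 2036
No other subset beats 853.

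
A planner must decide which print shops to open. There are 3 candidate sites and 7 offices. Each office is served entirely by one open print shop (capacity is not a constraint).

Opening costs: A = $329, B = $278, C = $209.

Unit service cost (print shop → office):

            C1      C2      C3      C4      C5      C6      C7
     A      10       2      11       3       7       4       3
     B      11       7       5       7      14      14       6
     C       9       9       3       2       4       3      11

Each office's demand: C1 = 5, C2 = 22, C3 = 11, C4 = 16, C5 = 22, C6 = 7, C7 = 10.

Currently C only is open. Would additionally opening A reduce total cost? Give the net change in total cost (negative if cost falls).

Current service cost with {C}: 527.
Adding A: each office re-picks its cheapest; new service cost 293, saving 234.
Extra fixed cost: 329. Net change = 329 − 234 = 95.
(Totals: 736 → 831.)

No — net change +95 (cost rises by 95).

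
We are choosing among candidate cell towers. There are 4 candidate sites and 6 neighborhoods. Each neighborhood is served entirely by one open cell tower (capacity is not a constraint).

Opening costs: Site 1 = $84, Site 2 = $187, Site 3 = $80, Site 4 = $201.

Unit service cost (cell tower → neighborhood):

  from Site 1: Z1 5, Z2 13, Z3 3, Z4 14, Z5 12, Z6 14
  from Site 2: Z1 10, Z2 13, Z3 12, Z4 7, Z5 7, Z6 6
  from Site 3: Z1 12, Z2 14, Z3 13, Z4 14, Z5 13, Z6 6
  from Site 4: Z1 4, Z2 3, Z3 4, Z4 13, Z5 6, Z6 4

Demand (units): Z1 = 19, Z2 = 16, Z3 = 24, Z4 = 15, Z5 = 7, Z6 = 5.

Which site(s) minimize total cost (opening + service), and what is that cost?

For any fixed open set, each neighborhood goes to its cheapest open site; total = fixed + service.
{Site 4}: Z1→Site 4 4·19=76, Z2→Site 4 3·16=48, Z3→Site 4 4·24=96, Z4→Site 4 13·15=195, Z5→Site 4 6·7=42, Z6→Site 4 4·5=20. Service 477; fixed 201; total 678.
{Site 1, Site 4}: Z1→Site 4 4·19=76, Z2→Site 4 3·16=48, Z3→Site 1 3·24=72, Z4→Site 4 13·15=195, Z5→Site 4 6·7=42, Z6→Site 4 4·5=20. Service 453; fixed 285; total 738.
{Site 3, Site 4}: Z1→Site 4 4·19=76, Z2→Site 4 3·16=48, Z3→Site 4 4·24=96, Z4→Site 4 13·15=195, Z5→Site 4 6·7=42, Z6→Site 4 4·5=20. Service 477; fixed 281; total 758.
{Site 1, Site 2, Site 3, Site 4}: Z1→Site 4 4·19=76, Z2→Site 4 3·16=48, Z3→Site 1 3·24=72, Z4→Site 2 7·15=105, Z5→Site 4 6·7=42, Z6→Site 4 4·5=20. Service 363; fixed 552; total 915.
(All 15 nonempty subsets were checked; Site 4 only is lowest.)

Open Site 4 only; minimum total cost 678.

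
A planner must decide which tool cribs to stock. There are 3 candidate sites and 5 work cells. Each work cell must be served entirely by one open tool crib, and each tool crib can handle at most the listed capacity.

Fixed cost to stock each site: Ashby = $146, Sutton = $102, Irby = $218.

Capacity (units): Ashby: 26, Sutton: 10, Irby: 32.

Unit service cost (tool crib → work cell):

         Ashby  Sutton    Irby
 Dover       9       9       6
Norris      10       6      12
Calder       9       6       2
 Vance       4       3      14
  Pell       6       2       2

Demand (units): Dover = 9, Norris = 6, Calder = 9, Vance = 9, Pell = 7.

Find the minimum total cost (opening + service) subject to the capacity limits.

Open {Sutton, Irby}: Dover→Irby 6·9=54, Norris→Irby 12·6=72, Calder→Irby 2·9=18, Vance→Sutton 3·9=27, Pell→Irby 2·7=14.
Loads: Sutton carries 9/10, Irby carries 31/32. Service 185; fixed 320; total 505.
Next best feasible plan costs 546.

Minimum total cost: 505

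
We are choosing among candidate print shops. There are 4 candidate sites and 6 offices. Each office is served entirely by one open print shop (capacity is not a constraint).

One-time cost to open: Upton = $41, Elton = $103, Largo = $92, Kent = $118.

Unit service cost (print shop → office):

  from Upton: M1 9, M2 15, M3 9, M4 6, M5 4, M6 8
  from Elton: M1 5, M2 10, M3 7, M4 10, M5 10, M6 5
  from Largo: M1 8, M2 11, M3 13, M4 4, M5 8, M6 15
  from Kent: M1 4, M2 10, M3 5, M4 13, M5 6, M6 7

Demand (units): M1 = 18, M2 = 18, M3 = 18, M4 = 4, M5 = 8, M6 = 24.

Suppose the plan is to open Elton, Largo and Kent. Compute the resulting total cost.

Total cost: 839

Each office is assigned to its cheapest site among the open ones.
{Elton, Largo, Kent}: M1→Kent 4·18=72, M2→Elton 10·18=180, M3→Kent 5·18=90, M4→Largo 4·4=16, M5→Kent 6·8=48, M6→Elton 5·24=120. Service 526; fixed 313; total 839.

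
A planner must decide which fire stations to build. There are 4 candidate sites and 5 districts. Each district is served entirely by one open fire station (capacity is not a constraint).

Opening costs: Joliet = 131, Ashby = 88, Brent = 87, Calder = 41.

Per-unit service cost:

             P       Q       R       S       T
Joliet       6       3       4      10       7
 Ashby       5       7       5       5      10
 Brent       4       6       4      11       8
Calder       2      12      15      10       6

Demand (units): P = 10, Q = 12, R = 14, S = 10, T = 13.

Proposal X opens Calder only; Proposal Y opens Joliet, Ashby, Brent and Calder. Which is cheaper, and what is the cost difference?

Proposal Y is cheaper by 6.

Proposal X: {Calder}: P→Calder 2·10=20, Q→Calder 12·12=144, R→Calder 15·14=210, S→Calder 10·10=100, T→Calder 6·13=78. Service 552; fixed 41; total 593.
Proposal Y: {Joliet, Ashby, Brent, Calder}: P→Calder 2·10=20, Q→Joliet 3·12=36, R→Joliet 4·14=56, S→Ashby 5·10=50, T→Calder 6·13=78. Service 240; fixed 347; total 587.
Difference: |593 − 587| = 6.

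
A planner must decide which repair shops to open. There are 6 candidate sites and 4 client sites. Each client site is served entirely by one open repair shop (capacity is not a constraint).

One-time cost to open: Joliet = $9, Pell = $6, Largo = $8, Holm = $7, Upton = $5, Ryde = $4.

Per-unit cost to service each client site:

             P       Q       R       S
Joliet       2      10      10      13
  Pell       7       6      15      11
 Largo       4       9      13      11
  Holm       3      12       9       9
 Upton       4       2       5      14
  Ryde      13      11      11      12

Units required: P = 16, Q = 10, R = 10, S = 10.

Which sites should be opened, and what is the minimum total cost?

For any fixed open set, each client site goes to its cheapest open site; total = fixed + service.
{Joliet, Holm, Upton}: P→Joliet 2·16=32, Q→Upton 2·10=20, R→Upton 5·10=50, S→Holm 9·10=90. Service 192; fixed 21; total 213.
{Joliet, Holm, Upton, Ryde}: service 192 + fixed 25 = 217
{Joliet, Pell, Holm, Upton}: service 192 + fixed 27 = 219
{Joliet, Pell, Largo, Holm, Upton, Ryde}: service 192 + fixed 39 = 231
No other subset beats 213.

Open Joliet, Holm and Upton; minimum total cost 213.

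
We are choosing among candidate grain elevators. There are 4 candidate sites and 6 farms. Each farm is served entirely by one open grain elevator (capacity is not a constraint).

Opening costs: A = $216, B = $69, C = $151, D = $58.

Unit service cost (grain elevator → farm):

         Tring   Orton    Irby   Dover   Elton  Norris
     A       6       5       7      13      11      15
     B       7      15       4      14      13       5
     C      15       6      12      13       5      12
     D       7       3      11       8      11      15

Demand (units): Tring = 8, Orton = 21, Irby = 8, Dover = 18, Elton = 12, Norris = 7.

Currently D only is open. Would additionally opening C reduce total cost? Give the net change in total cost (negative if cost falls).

No — net change +58 (cost rises by 58).

Current service cost with {D}: 588.
Adding C: each farm re-picks its cheapest; new service cost 495, saving 93.
Extra fixed cost: 151. Net change = 151 − 93 = 58.
(Totals: 646 → 704.)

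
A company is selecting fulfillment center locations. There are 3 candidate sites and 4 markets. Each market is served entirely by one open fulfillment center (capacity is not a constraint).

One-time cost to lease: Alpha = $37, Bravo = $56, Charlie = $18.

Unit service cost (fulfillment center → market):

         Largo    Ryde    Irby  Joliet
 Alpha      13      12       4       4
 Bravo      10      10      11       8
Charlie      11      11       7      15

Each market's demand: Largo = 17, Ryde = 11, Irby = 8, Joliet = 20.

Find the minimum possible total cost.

Minimum total cost: 475

For any fixed open set, each market goes to its cheapest open site; total = fixed + service.
{Alpha, Charlie}: Largo→Charlie 11·17=187, Ryde→Charlie 11·11=121, Irby→Alpha 4·8=32, Joliet→Alpha 4·20=80. Service 420; fixed 55; total 475.
{Alpha, Bravo}: service 392 + fixed 93 = 485
{Alpha}: service 465 + fixed 37 = 502
{Alpha, Bravo, Charlie}: service 392 + fixed 111 = 503
(All 7 nonempty subsets were checked; Alpha and Charlie is lowest.)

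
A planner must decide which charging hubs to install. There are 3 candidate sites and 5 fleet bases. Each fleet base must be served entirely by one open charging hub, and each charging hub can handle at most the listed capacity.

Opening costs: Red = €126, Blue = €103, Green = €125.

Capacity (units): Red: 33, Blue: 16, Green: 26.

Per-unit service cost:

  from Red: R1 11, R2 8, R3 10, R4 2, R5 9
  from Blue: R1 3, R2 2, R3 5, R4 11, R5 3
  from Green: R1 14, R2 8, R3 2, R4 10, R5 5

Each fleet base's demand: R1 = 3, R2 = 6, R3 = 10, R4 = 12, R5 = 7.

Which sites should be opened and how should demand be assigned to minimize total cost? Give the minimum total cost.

Minimum total cost: 395

Open {Red, Blue}: R1→Blue 3·3=9, R2→Blue 2·6=12, R3→Red 10·10=100, R4→Red 2·12=24, R5→Blue 3·7=21.
Loads: Red carries 22/33, Blue carries 16/16. Service 166; fixed 229; total 395.
Next best feasible plan costs 410.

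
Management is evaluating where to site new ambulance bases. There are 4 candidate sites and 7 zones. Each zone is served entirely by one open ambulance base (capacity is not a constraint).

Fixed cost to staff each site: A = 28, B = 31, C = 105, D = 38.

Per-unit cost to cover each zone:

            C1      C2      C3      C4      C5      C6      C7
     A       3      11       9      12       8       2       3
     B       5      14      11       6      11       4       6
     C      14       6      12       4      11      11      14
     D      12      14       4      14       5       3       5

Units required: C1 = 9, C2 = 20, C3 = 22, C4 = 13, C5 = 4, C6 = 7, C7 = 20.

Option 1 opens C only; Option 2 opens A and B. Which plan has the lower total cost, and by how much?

Option 1: {C}: C1→C 14·9=126, C2→C 6·20=120, C3→C 12·22=264, C4→C 4·13=52, C5→C 11·4=44, C6→C 11·7=77, C7→C 14·20=280. Service 963; fixed 105; total 1068.
Option 2: {A, B}: C1→A 3·9=27, C2→A 11·20=220, C3→A 9·22=198, C4→B 6·13=78, C5→A 8·4=32, C6→A 2·7=14, C7→A 3·20=60. Service 629; fixed 59; total 688.
Difference: |1068 − 688| = 380.

Option 2 is cheaper by 380.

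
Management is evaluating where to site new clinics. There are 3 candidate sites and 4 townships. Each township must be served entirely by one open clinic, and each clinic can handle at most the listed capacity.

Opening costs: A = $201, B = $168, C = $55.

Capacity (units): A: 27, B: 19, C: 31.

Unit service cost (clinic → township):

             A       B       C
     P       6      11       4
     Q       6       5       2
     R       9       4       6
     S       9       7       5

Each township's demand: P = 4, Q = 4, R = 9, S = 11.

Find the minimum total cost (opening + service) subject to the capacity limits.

Minimum total cost: 188

Open {C}: P→C 4·4=16, Q→C 2·4=8, R→C 6·9=54, S→C 5·11=55.
Loads: C carries 28/31. Service 133; fixed 55; total 188.
Next best feasible plan costs 338.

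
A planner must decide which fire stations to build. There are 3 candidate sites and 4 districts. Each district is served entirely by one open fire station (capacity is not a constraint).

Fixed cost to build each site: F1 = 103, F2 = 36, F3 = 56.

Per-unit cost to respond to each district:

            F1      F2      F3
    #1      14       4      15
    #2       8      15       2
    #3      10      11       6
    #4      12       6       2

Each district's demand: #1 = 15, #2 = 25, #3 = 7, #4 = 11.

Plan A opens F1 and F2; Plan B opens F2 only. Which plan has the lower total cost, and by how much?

Plan A: {F1, F2}: #1→F2 4·15=60, #2→F1 8·25=200, #3→F1 10·7=70, #4→F2 6·11=66. Service 396; fixed 139; total 535.
Plan B: {F2}: #1→F2 4·15=60, #2→F2 15·25=375, #3→F2 11·7=77, #4→F2 6·11=66. Service 578; fixed 36; total 614.
Difference: |535 − 614| = 79.

Plan A is cheaper by 79.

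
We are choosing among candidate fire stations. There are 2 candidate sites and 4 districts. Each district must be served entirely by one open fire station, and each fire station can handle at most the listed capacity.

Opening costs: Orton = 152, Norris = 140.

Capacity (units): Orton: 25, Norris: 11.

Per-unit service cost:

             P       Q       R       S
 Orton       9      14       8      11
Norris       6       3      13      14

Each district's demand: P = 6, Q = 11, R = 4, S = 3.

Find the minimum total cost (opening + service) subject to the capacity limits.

Minimum total cost: 425

Open {Orton}: P→Orton 9·6=54, Q→Orton 14·11=154, R→Orton 8·4=32, S→Orton 11·3=33.
Loads: Orton carries 24/25. Service 273; fixed 152; total 425.
Next best feasible plan costs 444.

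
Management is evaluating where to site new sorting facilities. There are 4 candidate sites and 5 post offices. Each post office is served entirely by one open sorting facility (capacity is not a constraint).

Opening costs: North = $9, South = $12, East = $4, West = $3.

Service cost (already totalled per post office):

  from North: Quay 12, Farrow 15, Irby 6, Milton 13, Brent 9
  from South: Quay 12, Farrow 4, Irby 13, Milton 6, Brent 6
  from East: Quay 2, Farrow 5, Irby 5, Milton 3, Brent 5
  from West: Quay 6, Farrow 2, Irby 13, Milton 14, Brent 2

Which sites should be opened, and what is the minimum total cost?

Open East and West; minimum total cost 21.

For any fixed open set, each post office goes to its cheapest open site; total = fixed + service.
{East, West}: Quay→East 2, Farrow→West 2, Irby→East 5, Milton→East 3, Brent→West 2. Service 14; fixed 7; total 21.
{East}: service 20 + fixed 4 = 24
{North, East, West}: service 14 + fixed 16 = 30
{North, South, East, West}: Quay→East 2, Farrow→West 2, Irby→East 5, Milton→East 3, Brent→West 2. Service 14; fixed 28; total 42.
(All 15 nonempty subsets were checked; East and West is lowest.)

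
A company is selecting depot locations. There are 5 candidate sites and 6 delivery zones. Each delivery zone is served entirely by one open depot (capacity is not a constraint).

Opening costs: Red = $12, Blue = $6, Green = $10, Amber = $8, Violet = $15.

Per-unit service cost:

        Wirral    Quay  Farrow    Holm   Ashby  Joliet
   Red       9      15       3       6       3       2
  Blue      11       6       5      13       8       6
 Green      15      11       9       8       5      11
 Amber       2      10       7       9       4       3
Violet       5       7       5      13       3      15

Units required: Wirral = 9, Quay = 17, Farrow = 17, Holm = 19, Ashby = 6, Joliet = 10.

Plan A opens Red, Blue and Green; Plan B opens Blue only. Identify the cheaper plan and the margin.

Plan A is cheaper by 233.

Plan A: {Red, Blue, Green}: Wirral→Red 9·9=81, Quay→Blue 6·17=102, Farrow→Red 3·17=51, Holm→Red 6·19=114, Ashby→Red 3·6=18, Joliet→Red 2·10=20. Service 386; fixed 28; total 414.
Plan B: {Blue}: Wirral→Blue 11·9=99, Quay→Blue 6·17=102, Farrow→Blue 5·17=85, Holm→Blue 13·19=247, Ashby→Blue 8·6=48, Joliet→Blue 6·10=60. Service 641; fixed 6; total 647.
Difference: |414 − 647| = 233.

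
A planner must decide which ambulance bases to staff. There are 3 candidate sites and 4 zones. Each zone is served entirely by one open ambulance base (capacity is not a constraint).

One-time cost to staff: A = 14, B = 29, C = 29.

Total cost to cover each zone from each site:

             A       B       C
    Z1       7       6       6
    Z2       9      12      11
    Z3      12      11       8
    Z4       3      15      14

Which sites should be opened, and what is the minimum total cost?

For any fixed open set, each zone goes to its cheapest open site; total = fixed + service.
{A}: Z1→A 7, Z2→A 9, Z3→A 12, Z4→A 3. Service 31; fixed 14; total 45.
{C}: service 39 + fixed 29 = 68
{A, C}: service 26 + fixed 43 = 69
{A, B, C}: service 26 + fixed 72 = 98
No other subset beats 45.

Open A only; minimum total cost 45.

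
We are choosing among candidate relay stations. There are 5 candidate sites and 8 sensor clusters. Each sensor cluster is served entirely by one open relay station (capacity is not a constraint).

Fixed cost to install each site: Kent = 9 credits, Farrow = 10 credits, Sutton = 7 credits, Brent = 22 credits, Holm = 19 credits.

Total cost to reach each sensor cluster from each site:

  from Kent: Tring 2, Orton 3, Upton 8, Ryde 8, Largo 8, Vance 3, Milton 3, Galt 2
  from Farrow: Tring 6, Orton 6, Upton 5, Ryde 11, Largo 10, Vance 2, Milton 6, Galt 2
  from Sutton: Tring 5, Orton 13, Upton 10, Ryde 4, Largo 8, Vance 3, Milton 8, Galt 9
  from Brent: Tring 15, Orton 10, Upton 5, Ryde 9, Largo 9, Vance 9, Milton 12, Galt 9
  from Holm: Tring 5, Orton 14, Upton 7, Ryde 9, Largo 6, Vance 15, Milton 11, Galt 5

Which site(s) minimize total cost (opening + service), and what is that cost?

Open Kent only; minimum total cost 46.

For any fixed open set, each sensor cluster goes to its cheapest open site; total = fixed + service.
{Kent}: Tring→Kent 2, Orton→Kent 3, Upton→Kent 8, Ryde→Kent 8, Largo→Kent 8, Vance→Kent 3, Milton→Kent 3, Galt→Kent 2. Service 37; fixed 9; total 46.
{Kent, Sutton}: service 33 + fixed 16 = 49
{Kent, Farrow}: Tring→Kent 2, Orton→Kent 3, Upton→Farrow 5, Ryde→Kent 8, Largo→Kent 8, Vance→Farrow 2, Milton→Kent 3, Galt→Kent 2. Service 33; fixed 19; total 52.
{Kent, Farrow, Sutton, Brent, Holm}: service 27 + fixed 67 = 94
No other subset beats 46.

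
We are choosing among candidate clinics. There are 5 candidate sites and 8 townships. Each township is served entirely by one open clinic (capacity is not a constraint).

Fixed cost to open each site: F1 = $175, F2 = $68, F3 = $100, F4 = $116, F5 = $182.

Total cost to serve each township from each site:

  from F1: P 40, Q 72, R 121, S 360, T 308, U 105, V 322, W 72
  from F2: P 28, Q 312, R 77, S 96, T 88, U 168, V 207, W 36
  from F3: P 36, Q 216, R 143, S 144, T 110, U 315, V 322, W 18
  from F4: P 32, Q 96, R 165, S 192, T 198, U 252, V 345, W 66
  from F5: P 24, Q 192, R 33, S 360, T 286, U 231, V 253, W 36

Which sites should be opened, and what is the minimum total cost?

Open F1 and F2; minimum total cost 952.

For any fixed open set, each township goes to its cheapest open site; total = fixed + service.
{F1, F2}: P→F2 28, Q→F1 72, R→F2 77, S→F2 96, T→F2 88, U→F1 105, V→F2 207, W→F2 36. Service 709; fixed 243; total 952.
{F2, F4}: service 796 + fixed 184 = 980
{F1, F2, F3}: P→F2 28, Q→F1 72, R→F2 77, S→F2 96, T→F2 88, U→F1 105, V→F2 207, W→F3 18. Service 691; fixed 343; total 1034.
{F1, F2, F3, F4, F5}: P→F5 24, Q→F1 72, R→F5 33, S→F2 96, T→F2 88, U→F1 105, V→F2 207, W→F3 18. Service 643; fixed 641; total 1284.
No other subset beats 952.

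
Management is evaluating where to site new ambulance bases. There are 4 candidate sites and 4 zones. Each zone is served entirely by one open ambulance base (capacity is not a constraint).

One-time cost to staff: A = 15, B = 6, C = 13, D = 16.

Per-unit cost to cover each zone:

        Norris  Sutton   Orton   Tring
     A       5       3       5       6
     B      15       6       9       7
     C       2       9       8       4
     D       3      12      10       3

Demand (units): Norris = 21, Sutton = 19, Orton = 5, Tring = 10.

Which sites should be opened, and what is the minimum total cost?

Open A and C; minimum total cost 192.

For any fixed open set, each zone goes to its cheapest open site; total = fixed + service.
{A, C}: Norris→C 2·21=42, Sutton→A 3·19=57, Orton→A 5·5=25, Tring→C 4·10=40. Service 164; fixed 28; total 192.
{A, B, C}: service 164 + fixed 34 = 198
{A, C, D}: service 154 + fixed 44 = 198
{A, B, C, D}: service 154 + fixed 50 = 204
No other subset beats 192.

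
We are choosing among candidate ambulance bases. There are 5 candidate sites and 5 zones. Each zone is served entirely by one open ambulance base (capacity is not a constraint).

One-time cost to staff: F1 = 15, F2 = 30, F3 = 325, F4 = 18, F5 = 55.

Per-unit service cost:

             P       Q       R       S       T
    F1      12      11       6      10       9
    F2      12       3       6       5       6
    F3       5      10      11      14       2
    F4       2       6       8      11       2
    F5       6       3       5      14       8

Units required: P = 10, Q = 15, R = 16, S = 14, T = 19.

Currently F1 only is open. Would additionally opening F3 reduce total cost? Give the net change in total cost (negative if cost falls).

Current service cost with {F1}: 692.
Adding F3: each zone re-picks its cheapest; new service cost 474, saving 218.
Extra fixed cost: 325. Net change = 325 − 218 = 107.
(Totals: 707 → 814.)

No — net change +107 (cost rises by 107).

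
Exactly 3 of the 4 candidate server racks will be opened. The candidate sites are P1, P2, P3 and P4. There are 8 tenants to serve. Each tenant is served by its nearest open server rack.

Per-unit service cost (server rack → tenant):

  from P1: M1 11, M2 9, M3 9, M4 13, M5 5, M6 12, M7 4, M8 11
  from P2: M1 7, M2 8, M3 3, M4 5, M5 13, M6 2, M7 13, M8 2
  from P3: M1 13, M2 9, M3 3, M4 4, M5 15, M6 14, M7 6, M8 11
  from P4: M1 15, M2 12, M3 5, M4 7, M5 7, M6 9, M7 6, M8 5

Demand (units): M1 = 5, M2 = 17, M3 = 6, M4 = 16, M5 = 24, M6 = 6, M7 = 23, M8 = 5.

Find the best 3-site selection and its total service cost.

Choose P1, P2 and P3; total service cost 487.

With exactly 3 open, each tenant uses its cheapest among the chosen.
{P1, P2, P3}: M1→P2 7·5=35, M2→P2 8·17=136, M3→P2 3·6=18, M4→P3 4·16=64, M5→P1 5·24=120, M6→P2 2·6=12, M7→P1 4·23=92, M8→P2 2·5=10. Service cost 487.
{P1, P2, P4}: service cost 503
{P1, P3, P4}: service cost 581
Among all 4 size-3 choices, {P1, P2, P3} is lowest.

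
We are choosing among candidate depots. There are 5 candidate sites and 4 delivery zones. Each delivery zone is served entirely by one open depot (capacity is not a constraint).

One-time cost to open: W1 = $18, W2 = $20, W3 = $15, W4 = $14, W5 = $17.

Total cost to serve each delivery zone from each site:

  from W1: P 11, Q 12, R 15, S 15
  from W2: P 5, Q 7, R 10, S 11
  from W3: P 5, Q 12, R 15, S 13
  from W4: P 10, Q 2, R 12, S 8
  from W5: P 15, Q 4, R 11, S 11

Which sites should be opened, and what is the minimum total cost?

Open W4 only; minimum total cost 46.

For any fixed open set, each delivery zone goes to its cheapest open site; total = fixed + service.
{W4}: P→W4 10, Q→W4 2, R→W4 12, S→W4 8. Service 32; fixed 14; total 46.
{W2}: P→W2 5, Q→W2 7, R→W2 10, S→W2 11. Service 33; fixed 20; total 53.
{W3, W4}: service 27 + fixed 29 = 56
{W1, W2, W3, W4, W5}: service 25 + fixed 84 = 109
No other subset beats 46.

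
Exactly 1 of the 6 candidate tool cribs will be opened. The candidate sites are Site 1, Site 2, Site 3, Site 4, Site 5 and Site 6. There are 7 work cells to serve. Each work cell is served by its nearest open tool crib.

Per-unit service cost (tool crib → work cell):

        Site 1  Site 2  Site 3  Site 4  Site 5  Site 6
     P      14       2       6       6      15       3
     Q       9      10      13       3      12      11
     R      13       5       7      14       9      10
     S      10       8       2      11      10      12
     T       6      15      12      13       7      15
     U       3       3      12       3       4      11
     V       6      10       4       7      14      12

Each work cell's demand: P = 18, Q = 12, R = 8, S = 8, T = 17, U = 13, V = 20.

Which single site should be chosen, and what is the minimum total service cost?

Choose Site 4 only; total service cost 744.

With exactly 1 open, each work cell uses its cheapest among the chosen.
{Site 4}: P→Site 4 6·18=108, Q→Site 4 3·12=36, R→Site 4 14·8=112, S→Site 4 11·8=88, T→Site 4 13·17=221, U→Site 4 3·13=39, V→Site 4 7·20=140. Service cost 744.
{Site 2}: service cost 754
{Site 3}: service cost 776
Among all 6 size-1 choices, {Site 4} is lowest.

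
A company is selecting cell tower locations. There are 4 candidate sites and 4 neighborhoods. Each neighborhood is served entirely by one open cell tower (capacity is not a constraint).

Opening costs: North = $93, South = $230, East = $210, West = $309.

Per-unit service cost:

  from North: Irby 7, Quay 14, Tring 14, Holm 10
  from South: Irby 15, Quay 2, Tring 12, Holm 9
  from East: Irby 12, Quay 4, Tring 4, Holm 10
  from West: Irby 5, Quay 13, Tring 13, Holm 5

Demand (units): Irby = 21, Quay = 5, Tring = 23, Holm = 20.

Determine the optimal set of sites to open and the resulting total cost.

Open North and East; minimum total cost 762.

For any fixed open set, each neighborhood goes to its cheapest open site; total = fixed + service.
{North, East}: Irby→North 7·21=147, Quay→East 4·5=20, Tring→East 4·23=92, Holm→North 10·20=200. Service 459; fixed 303; total 762.
{East}: service 564 + fixed 210 = 774
{North}: Irby→North 7·21=147, Quay→North 14·5=70, Tring→North 14·23=322, Holm→North 10·20=200. Service 739; fixed 93; total 832.
{North, South, East, West}: service 307 + fixed 842 = 1149
No other subset beats 762.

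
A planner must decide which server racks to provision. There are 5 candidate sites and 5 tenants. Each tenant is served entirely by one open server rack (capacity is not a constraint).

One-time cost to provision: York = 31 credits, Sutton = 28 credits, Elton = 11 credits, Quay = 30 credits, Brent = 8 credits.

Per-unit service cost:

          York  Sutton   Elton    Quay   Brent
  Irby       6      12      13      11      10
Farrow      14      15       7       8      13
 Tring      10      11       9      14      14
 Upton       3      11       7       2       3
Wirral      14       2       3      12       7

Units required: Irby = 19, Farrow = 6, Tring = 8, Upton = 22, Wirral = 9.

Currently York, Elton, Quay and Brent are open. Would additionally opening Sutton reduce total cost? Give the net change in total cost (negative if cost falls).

No — net change +19 (cost rises by 19).

Current service cost with {York, Elton, Quay, Brent}: 299.
Adding Sutton: each tenant re-picks its cheapest; new service cost 290, saving 9.
Extra fixed cost: 28. Net change = 28 − 9 = 19.
(Totals: 379 → 398.)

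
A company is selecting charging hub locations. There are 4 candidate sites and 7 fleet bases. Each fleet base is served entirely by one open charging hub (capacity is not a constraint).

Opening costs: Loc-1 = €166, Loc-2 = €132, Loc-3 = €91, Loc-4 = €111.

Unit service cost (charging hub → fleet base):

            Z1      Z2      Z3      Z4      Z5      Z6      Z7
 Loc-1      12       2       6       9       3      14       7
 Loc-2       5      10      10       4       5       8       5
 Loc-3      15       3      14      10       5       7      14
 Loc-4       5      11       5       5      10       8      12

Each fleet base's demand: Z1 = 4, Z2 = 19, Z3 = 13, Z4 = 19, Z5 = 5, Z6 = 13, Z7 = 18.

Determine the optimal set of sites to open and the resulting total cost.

Open Loc-2 and Loc-3; minimum total cost 712.

For any fixed open set, each fleet base goes to its cheapest open site; total = fixed + service.
{Loc-2, Loc-3}: Z1→Loc-2 5·4=20, Z2→Loc-3 3·19=57, Z3→Loc-2 10·13=130, Z4→Loc-2 4·19=76, Z5→Loc-2 5·5=25, Z6→Loc-3 7·13=91, Z7→Loc-2 5·18=90. Service 489; fixed 223; total 712.
{Loc-1, Loc-2}: service 421 + fixed 298 = 719
{Loc-1, Loc-4}: Z1→Loc-4 5·4=20, Z2→Loc-1 2·19=38, Z3→Loc-4 5·13=65, Z4→Loc-4 5·19=95, Z5→Loc-1 3·5=15, Z6→Loc-4 8·13=104, Z7→Loc-1 7·18=126. Service 463; fixed 277; total 740.
{Loc-1, Loc-2, Loc-3, Loc-4}: Z1→Loc-2 5·4=20, Z2→Loc-1 2·19=38, Z3→Loc-4 5·13=65, Z4→Loc-2 4·19=76, Z5→Loc-1 3·5=15, Z6→Loc-3 7·13=91, Z7→Loc-2 5·18=90. Service 395; fixed 500; total 895.
No other subset beats 712.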